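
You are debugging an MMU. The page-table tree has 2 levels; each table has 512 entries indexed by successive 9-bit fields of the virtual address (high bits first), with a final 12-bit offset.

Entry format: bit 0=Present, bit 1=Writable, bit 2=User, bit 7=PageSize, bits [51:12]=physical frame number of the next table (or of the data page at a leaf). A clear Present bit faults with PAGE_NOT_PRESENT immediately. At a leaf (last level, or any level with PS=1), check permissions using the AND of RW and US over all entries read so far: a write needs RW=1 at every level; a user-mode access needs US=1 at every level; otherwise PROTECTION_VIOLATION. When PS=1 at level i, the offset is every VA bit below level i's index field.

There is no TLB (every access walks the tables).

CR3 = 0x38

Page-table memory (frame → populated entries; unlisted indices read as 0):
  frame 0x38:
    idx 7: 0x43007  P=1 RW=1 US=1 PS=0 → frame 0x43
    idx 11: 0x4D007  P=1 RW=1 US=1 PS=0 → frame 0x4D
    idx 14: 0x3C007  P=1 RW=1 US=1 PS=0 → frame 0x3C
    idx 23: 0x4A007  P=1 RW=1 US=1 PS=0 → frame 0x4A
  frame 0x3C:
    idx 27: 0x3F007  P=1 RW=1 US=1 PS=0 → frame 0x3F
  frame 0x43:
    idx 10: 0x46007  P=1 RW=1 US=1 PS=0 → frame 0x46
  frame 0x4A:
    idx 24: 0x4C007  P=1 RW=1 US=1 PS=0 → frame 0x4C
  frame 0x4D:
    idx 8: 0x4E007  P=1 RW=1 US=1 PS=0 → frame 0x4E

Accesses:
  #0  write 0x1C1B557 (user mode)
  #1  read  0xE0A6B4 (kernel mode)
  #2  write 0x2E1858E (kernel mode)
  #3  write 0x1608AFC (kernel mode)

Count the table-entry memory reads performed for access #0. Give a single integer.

Trace:
#0 VA=0x1C1B557 (w,user):
  [0] read 0x38 idx=14: raw=0x3C007 flags P=1 W=1 U=1 S=0
  [1] read 0x3C idx=27: raw=0x3F007 flags P=1 W=1 U=1 S=0
  ✓ 0x3F557  — 2 lookups
#1 VA=0xE0A6B4 (r,kernel):
  [0] read 0x38 idx=7: raw=0x43007 flags P=1 W=1 U=1 S=0
  [1] read 0x43 idx=10: raw=0x46007 flags P=1 W=1 U=1 S=0
  ✓ 0x466B4  — 2 lookups
#2 VA=0x2E1858E (w,kernel):
  [0] read 0x38 idx=23: raw=0x4A007 flags P=1 W=1 U=1 S=0
  [1] read 0x4A idx=24: raw=0x4C007 flags P=1 W=1 U=1 S=0
  ✓ 0x4C58E  — 2 lookups
#3 VA=0x1608AFC (w,kernel):
  [0] read 0x38 idx=11: raw=0x4D007 flags P=1 W=1 U=1 S=0
  [1] read 0x4D idx=8: raw=0x4E007 flags P=1 W=1 U=1 S=0
  ✓ 0x4EAFC  — 2 lookups

Entries read for #0: 2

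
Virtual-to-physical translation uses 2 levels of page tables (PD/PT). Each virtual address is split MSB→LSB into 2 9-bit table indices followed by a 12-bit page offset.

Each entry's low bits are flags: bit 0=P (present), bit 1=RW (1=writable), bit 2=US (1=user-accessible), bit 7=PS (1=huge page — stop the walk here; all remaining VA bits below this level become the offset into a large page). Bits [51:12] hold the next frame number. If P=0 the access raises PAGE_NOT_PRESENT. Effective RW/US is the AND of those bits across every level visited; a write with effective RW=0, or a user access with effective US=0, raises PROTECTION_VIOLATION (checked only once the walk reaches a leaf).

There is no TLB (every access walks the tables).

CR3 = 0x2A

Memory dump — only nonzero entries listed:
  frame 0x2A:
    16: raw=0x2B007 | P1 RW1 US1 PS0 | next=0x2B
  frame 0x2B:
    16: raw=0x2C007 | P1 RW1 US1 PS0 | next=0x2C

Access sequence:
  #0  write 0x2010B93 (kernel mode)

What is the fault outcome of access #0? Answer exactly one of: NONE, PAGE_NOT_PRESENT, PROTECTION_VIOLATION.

Walk each access:
#0 VA=0x2010B93 (w,kernel):
  lvl0: tbl 0x2A, slot 16 ⇒ 0x2B007 (P1/RW1/US1/PS0)
  lvl1: tbl 0x2B, slot 16 ⇒ 0x2C007 (P1/RW1/US1/PS0)
  ✓ 0x2CB93  — 2 lookups

Access #0 fault: NONE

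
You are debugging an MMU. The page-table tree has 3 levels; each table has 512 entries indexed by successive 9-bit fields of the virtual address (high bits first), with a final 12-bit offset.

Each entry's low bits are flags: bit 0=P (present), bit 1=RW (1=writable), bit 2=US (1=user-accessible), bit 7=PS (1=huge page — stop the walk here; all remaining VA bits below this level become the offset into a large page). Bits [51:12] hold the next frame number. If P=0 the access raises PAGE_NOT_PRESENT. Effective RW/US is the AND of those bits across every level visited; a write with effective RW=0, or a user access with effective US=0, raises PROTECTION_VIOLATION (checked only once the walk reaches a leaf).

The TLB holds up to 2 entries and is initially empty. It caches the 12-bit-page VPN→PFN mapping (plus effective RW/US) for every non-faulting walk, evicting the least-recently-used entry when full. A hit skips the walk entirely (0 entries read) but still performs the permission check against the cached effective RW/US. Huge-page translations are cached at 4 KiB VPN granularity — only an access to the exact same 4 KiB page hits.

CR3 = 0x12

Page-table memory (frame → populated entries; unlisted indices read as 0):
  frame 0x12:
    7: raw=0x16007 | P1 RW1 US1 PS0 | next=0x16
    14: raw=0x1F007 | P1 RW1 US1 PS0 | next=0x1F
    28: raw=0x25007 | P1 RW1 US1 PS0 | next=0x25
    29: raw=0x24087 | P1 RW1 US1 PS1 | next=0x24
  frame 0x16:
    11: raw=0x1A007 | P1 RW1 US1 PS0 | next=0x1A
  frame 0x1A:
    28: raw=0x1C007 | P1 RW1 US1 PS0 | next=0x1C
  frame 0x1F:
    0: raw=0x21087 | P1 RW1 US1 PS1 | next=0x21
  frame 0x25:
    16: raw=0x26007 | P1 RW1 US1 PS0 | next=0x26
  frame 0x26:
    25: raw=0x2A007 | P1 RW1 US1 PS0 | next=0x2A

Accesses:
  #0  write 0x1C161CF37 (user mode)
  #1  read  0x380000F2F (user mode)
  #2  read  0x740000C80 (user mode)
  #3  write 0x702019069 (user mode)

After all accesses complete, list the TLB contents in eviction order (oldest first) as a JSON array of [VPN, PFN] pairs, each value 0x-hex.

Trace:
#0 VA=0x1C161CF37 (w,user):
  [0] read 0x12 idx=7: raw=0x16007 flags P=1 W=1 U=1 S=0
  [1] read 0x16 idx=11: raw=0x1A007 flags P=1 W=1 U=1 S=0
  [2] read 0x1A idx=28: raw=0x1C007 flags P=1 W=1 U=1 S=0
  ✓ 0x1CF37  — 3 lookups
#1 VA=0x380000F2F (r,user):
  [0] read 0x12 idx=14: raw=0x1F007 flags P=1 W=1 U=1 S=0
  [1] read 0x1F idx=0: raw=0x21087 flags P=1 W=1 U=1 S=1
  ✓ 0x21F2F (huge @L1)  — 2 lookups
#2 VA=0x740000C80 (r,user):
  [0] read 0x12 idx=29: raw=0x24087 flags P=1 W=1 U=1 S=1
  ✓ 0x24C80 (huge @L0)  — 1 lookups
#3 VA=0x702019069 (w,user):
  [0] read 0x12 idx=28: raw=0x25007 flags P=1 W=1 U=1 S=0
  [1] read 0x25 idx=16: raw=0x26007 flags P=1 W=1 U=1 S=0
  [2] read 0x26 idx=25: raw=0x2A007 flags P=1 W=1 U=1 S=0
  ✓ 0x2A069  — 3 lookups

TLB: [["0x740000", "0x24"], ["0x702019", "0x2A"]]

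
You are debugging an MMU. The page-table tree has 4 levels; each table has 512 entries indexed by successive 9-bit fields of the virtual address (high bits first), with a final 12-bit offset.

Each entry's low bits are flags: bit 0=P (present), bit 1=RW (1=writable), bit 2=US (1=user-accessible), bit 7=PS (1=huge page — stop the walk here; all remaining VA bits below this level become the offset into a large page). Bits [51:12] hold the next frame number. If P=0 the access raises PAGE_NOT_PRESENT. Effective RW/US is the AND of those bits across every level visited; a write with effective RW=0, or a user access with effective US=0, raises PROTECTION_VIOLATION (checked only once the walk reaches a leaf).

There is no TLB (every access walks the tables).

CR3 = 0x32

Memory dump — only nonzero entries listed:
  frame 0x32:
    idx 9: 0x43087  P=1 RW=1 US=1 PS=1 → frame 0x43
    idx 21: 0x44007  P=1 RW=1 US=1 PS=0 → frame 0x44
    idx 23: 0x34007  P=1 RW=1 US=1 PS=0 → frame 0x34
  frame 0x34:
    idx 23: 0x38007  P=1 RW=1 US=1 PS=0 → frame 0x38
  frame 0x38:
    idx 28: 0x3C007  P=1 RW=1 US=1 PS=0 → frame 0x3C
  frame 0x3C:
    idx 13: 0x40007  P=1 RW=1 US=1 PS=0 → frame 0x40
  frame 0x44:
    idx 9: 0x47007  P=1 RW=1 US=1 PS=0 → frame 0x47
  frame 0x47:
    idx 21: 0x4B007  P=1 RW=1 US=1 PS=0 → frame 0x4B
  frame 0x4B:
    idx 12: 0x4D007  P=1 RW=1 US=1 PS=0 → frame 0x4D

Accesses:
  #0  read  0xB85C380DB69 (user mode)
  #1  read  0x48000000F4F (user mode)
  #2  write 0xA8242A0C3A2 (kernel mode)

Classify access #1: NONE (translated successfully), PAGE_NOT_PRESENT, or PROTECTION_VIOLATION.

Walk each access:
#0 VA=0xB85C380DB69 (r,user):
  L0: frame=0x32 idx=23 entry=0x34007 [P=1 RW=1 US=1 PS=0]
  L1: frame=0x34 idx=23 entry=0x38007 [P=1 RW=1 US=1 PS=0]
  L2: frame=0x38 idx=28 entry=0x3C007 [P=1 RW=1 US=1 PS=0]
  L3: frame=0x3C idx=13 entry=0x40007 [P=1 RW=1 US=1 PS=0]
  ⇒ phys 0x40B69  [4 reads]
#1 VA=0x48000000F4F (r,user):
  L0: frame=0x32 idx=9 entry=0x43087 [P=1 RW=1 US=1 PS=1]
  ⇒ phys 0x43F4F (huge @L0)  [1 reads]
#2 VA=0xA8242A0C3A2 (w,kernel):
  L0: frame=0x32 idx=21 entry=0x44007 [P=1 RW=1 US=1 PS=0]
  L1: frame=0x44 idx=9 entry=0x47007 [P=1 RW=1 US=1 PS=0]
  L2: frame=0x47 idx=21 entry=0x4B007 [P=1 RW=1 US=1 PS=0]
  L3: frame=0x4B idx=12 entry=0x4D007 [P=1 RW=1 US=1 PS=0]
  ⇒ phys 0x4D3A2  [4 reads]

Access #1 fault: NONE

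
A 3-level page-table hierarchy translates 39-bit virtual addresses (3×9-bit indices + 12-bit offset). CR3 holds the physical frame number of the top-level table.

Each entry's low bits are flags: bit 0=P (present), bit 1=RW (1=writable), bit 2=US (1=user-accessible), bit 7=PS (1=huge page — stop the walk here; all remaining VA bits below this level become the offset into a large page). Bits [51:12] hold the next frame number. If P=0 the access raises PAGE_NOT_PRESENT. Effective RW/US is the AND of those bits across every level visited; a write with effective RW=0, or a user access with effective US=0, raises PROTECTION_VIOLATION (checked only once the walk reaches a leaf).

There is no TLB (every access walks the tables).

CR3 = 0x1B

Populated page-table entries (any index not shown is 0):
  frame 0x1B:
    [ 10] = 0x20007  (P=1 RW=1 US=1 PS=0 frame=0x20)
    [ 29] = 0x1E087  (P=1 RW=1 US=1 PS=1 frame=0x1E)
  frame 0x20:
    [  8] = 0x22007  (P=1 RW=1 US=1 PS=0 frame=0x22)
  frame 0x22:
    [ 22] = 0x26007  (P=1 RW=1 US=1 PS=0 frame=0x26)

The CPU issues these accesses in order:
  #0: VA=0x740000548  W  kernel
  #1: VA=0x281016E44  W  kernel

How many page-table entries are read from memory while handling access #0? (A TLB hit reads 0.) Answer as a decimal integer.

Per-access translation:
#0 VA=0x740000548 (w,kernel):
  L0 @0x1B[29] → 0x1E087  P=1,RW=1,US=1,PS=1
  ⇒ phys 0x1E548 (huge @L0)  [1 reads]
#1 VA=0x281016E44 (w,kernel):
  L0 @0x1B[10] → 0x20007  P=1,RW=1,US=1,PS=0
  L1 @0x20[8] → 0x22007  P=1,RW=1,US=1,PS=0
  L2 @0x22[22] → 0x26007  P=1,RW=1,US=1,PS=0
  ⇒ phys 0x26E44  [3 reads]

Entries read for #0: 1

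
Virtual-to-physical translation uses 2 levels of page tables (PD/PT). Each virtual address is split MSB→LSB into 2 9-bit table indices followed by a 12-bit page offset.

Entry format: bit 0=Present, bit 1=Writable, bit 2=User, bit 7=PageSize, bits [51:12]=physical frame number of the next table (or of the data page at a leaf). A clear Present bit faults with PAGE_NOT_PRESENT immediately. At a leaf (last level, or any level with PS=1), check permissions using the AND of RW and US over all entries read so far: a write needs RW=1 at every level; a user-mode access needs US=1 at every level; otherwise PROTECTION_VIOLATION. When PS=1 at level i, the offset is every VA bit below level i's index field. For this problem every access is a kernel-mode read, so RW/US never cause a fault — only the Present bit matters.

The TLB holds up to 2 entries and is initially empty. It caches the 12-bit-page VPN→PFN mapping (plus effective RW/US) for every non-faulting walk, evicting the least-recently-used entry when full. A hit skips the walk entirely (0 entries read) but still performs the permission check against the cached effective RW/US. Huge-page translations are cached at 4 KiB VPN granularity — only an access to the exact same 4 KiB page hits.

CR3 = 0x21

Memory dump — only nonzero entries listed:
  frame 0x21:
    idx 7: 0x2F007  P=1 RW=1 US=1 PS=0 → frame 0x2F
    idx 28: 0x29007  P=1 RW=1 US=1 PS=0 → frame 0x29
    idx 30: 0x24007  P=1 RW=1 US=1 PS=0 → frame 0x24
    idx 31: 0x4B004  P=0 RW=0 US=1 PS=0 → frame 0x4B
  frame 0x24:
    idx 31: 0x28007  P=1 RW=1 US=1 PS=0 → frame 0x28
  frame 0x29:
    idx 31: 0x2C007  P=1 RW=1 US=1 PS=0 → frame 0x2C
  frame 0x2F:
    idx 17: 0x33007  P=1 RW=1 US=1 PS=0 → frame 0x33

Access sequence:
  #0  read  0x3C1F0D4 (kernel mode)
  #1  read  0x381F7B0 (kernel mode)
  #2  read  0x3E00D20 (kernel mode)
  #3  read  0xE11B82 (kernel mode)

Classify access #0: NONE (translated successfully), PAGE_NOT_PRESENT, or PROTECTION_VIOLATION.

Walk each access:
#0 VA=0x3C1F0D4 (r,kernel):
  lvl0: tbl 0x21, slot 30 ⇒ 0x24007 (P1/RW1/US1/PS0)
  lvl1: tbl 0x24, slot 31 ⇒ 0x28007 (P1/RW1/US1/PS0)
  → PA=0x280D4  (2 entries read)
#1 VA=0x381F7B0 (r,kernel):
  lvl0: tbl 0x21, slot 28 ⇒ 0x29007 (P1/RW1/US1/PS0)
  lvl1: tbl 0x29, slot 31 ⇒ 0x2C007 (P1/RW1/US1/PS0)
  → PA=0x2C7B0  (2 entries read)
#2 VA=0x3E00D20 (r,kernel):
  lvl0: tbl 0x21, slot 31 ⇒ 0x4B004 (P0/RW0/US1/PS0)
  ✗ PAGE_NOT_PRESENT  [1 reads]
#3 VA=0xE11B82 (r,kernel):
  lvl0: tbl 0x21, slot 7 ⇒ 0x2F007 (P1/RW1/US1/PS0)
  lvl1: tbl 0x2F, slot 17 ⇒ 0x33007 (P1/RW1/US1/PS0)
  → PA=0x33B82  (2 entries read)

Access #0 fault: NONE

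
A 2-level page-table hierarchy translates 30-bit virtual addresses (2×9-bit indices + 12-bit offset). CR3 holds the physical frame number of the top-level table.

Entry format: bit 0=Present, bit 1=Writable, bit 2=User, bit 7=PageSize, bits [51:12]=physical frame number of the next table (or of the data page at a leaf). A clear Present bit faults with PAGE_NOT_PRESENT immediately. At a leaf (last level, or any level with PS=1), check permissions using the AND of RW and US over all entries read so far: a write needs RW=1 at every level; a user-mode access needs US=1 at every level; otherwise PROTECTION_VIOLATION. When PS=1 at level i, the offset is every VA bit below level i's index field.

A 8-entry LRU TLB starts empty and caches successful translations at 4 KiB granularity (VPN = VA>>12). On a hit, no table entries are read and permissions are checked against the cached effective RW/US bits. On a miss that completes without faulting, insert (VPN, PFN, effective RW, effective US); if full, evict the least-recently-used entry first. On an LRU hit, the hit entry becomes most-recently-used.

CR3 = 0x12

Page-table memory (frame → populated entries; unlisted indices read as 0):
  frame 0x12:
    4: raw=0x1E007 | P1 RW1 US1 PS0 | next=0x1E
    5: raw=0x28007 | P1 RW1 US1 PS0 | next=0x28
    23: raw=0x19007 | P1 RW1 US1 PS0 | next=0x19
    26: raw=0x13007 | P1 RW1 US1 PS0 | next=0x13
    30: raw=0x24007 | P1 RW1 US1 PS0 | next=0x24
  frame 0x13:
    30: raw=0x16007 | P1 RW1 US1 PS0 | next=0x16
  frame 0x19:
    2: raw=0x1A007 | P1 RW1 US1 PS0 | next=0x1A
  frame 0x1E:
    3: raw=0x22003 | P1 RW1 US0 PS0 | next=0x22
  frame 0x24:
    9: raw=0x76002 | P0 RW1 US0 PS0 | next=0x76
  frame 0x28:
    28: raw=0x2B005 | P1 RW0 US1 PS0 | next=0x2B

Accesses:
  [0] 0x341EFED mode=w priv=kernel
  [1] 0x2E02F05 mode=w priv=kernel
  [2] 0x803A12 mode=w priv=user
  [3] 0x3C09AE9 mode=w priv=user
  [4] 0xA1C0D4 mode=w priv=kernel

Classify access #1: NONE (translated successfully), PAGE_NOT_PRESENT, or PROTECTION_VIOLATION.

Walk each access:
#0 VA=0x341EFED (w,kernel):
  [0] read 0x12 idx=26: raw=0x13007 flags P=1 W=1 U=1 S=0
  [1] read 0x13 idx=30: raw=0x16007 flags P=1 W=1 U=1 S=0
  ✓ 0x16FED  — 2 lookups
#1 VA=0x2E02F05 (w,kernel):
  [0] read 0x12 idx=23: raw=0x19007 flags P=1 W=1 U=1 S=0
  [1] read 0x19 idx=2: raw=0x1A007 flags P=1 W=1 U=1 S=0
  ✓ 0x1AF05  — 2 lookups
#2 VA=0x803A12 (w,user):
  [0] read 0x12 idx=4: raw=0x1E007 flags P=1 W=1 U=1 S=0
  [1] read 0x1E idx=3: raw=0x22003 flags P=1 W=1 U=0 S=0
  ⇒ fault: PROTECTION_VIOLATION  — 2 lookups
#3 VA=0x3C09AE9 (w,user):
  [0] read 0x12 idx=30: raw=0x24007 flags P=1 W=1 U=1 S=0
  [1] read 0x24 idx=9: raw=0x76002 flags P=0 W=1 U=0 S=0
  ⇒ fault: PAGE_NOT_PRESENT  — 2 lookups
#4 VA=0xA1C0D4 (w,kernel):
  [0] read 0x12 idx=5: raw=0x28007 flags P=1 W=1 U=1 S=0
  [1] read 0x28 idx=28: raw=0x2B005 flags P=1 W=0 U=1 S=0
  ⇒ fault: PROTECTION_VIOLATION  — 2 lookups

Access #1 fault: NONE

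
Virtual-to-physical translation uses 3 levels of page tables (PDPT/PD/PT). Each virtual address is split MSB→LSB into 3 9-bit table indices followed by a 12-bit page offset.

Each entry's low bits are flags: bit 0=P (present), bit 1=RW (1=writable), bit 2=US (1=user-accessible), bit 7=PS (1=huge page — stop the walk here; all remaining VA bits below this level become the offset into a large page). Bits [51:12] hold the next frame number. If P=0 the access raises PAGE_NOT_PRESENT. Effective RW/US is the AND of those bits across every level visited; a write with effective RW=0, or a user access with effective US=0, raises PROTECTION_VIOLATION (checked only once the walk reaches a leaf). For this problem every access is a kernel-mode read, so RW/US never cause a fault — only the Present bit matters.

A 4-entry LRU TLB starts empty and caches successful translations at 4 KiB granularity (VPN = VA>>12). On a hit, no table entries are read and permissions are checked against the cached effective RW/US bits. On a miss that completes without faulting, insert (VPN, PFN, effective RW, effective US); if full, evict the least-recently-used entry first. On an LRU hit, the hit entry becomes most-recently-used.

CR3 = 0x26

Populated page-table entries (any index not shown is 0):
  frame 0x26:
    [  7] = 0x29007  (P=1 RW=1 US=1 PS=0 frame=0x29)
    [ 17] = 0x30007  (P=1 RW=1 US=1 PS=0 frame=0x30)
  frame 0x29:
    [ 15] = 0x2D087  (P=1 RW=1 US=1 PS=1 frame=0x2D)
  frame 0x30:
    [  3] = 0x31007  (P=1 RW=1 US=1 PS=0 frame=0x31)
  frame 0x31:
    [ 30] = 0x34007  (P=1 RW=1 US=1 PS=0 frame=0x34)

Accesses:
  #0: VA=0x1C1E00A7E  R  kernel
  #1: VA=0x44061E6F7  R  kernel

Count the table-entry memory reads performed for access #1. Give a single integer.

Walk each access:
#0 VA=0x1C1E00A7E (r,kernel):
  [0] read 0x26 idx=7: raw=0x29007 flags P=1 W=1 U=1 S=0
  [1] read 0x29 idx=15: raw=0x2D087 flags P=1 W=1 U=1 S=1
  ✓ 0x2DA7E (huge @L1)  — 2 lookups
#1 VA=0x44061E6F7 (r,kernel):
  [0] read 0x26 idx=17: raw=0x30007 flags P=1 W=1 U=1 S=0
  [1] read 0x30 idx=3: raw=0x31007 flags P=1 W=1 U=1 S=0
  [2] read 0x31 idx=30: raw=0x34007 flags P=1 W=1 U=1 S=0
  ✓ 0x346F7  — 3 lookups

Entries read for #1: 3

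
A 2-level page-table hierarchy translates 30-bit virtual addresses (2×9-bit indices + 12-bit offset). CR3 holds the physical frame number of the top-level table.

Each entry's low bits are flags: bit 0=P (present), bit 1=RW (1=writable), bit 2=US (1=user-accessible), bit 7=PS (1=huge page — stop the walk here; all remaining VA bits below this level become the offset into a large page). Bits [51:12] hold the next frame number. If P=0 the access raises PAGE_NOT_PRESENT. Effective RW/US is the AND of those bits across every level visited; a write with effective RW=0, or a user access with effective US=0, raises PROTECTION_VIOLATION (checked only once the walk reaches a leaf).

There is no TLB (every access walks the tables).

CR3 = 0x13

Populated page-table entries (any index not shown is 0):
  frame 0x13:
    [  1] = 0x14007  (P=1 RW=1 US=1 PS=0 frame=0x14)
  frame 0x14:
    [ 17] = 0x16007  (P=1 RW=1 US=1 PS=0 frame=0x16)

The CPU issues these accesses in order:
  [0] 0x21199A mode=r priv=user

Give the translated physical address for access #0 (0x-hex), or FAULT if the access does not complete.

Per-access translation:
#0 VA=0x21199A (r,user):
  [0] read 0x13 idx=1: raw=0x14007 flags P=1 W=1 U=1 S=0
  [1] read 0x14 idx=17: raw=0x16007 flags P=1 W=1 U=1 S=0
  ✓ 0x1699A  — 2 lookups

Access #0 PA: 0x1699A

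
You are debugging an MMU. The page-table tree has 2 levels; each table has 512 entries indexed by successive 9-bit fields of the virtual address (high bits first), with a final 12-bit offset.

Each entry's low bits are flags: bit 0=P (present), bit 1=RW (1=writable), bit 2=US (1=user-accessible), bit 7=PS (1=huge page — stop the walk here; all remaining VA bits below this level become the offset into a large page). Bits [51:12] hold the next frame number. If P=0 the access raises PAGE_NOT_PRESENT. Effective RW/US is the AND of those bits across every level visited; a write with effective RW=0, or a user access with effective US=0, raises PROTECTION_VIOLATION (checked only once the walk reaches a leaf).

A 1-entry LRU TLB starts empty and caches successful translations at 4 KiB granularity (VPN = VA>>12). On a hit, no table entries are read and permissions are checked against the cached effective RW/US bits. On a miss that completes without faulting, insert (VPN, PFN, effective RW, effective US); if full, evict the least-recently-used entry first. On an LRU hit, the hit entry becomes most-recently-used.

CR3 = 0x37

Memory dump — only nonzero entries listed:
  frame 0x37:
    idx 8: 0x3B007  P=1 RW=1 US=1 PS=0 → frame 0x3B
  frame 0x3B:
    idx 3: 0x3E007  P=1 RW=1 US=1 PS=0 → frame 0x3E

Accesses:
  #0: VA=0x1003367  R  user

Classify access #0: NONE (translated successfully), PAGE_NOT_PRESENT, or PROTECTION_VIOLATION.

Walk each access:
#0 VA=0x1003367 (r,user):
  L0: frame=0x37 idx=8 entry=0x3B007 [P=1 RW=1 US=1 PS=0]
  L1: frame=0x3B idx=3 entry=0x3E007 [P=1 RW=1 US=1 PS=0]
  → PA=0x3E367  (2 entries read)

Access #0 fault: NONE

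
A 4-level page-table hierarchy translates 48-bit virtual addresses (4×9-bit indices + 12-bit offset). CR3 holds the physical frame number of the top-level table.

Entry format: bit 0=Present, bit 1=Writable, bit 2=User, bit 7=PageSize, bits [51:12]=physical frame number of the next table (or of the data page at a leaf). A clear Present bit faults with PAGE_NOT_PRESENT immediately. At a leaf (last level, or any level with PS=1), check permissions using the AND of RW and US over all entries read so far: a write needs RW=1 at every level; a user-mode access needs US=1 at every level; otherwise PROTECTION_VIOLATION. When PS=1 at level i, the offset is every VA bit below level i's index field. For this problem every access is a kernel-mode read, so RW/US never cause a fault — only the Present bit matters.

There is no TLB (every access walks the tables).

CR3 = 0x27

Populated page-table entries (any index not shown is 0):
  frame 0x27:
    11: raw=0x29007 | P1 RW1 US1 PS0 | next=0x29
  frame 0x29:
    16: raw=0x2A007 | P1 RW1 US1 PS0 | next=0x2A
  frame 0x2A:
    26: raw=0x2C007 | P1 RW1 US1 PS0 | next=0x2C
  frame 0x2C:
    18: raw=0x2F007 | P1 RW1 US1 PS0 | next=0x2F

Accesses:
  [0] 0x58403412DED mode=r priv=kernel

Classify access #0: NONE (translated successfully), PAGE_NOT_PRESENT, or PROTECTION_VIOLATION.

Per-access translation:
#0 VA=0x58403412DED (r,kernel):
  L0: frame=0x27 idx=11 entry=0x29007 [P=1 RW=1 US=1 PS=0]
  L1: frame=0x29 idx=16 entry=0x2A007 [P=1 RW=1 US=1 PS=0]
  L2: frame=0x2A idx=26 entry=0x2C007 [P=1 RW=1 US=1 PS=0]
  L3: frame=0x2C idx=18 entry=0x2F007 [P=1 RW=1 US=1 PS=0]
  ✓ 0x2FDED  — 4 lookups

Access #0 fault: NONE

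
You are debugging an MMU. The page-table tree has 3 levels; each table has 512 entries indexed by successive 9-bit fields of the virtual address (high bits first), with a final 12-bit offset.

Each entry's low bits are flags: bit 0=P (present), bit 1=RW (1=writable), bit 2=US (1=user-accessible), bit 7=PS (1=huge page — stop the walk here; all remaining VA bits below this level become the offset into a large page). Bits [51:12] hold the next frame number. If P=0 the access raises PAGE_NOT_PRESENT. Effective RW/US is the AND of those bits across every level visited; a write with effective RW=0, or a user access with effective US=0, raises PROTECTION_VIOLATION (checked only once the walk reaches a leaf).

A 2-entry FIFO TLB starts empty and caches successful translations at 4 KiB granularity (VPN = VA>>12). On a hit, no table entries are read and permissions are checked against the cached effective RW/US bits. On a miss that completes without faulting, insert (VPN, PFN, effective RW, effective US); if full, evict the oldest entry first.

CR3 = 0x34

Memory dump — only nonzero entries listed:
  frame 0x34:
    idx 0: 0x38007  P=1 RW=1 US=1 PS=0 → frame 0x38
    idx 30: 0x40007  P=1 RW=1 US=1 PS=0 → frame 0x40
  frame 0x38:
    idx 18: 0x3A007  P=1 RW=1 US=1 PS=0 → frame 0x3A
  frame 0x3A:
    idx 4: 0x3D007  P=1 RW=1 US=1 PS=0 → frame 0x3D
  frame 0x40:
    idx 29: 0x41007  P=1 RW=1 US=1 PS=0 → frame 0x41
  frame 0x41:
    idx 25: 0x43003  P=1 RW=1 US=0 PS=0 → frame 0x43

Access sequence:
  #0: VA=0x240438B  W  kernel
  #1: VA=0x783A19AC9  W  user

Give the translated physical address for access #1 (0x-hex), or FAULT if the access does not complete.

Per-access translation:
#0 VA=0x240438B (w,kernel):
  [0] read 0x34 idx=0: raw=0x38007 flags P=1 W=1 U=1 S=0
  [1] read 0x38 idx=18: raw=0x3A007 flags P=1 W=1 U=1 S=0
  [2] read 0x3A idx=4: raw=0x3D007 flags P=1 W=1 U=1 S=0
  → PA=0x3D38B  (3 entries read)
#1 VA=0x783A19AC9 (w,user):
  [0] read 0x34 idx=30: raw=0x40007 flags P=1 W=1 U=1 S=0
  [1] read 0x40 idx=29: raw=0x41007 flags P=1 W=1 U=1 S=0
  [2] read 0x41 idx=25: raw=0x43003 flags P=1 W=1 U=0 S=0
  ⇒ fault: PROTECTION_VIOLATION  — 3 lookups

Access #1 PA: FAULT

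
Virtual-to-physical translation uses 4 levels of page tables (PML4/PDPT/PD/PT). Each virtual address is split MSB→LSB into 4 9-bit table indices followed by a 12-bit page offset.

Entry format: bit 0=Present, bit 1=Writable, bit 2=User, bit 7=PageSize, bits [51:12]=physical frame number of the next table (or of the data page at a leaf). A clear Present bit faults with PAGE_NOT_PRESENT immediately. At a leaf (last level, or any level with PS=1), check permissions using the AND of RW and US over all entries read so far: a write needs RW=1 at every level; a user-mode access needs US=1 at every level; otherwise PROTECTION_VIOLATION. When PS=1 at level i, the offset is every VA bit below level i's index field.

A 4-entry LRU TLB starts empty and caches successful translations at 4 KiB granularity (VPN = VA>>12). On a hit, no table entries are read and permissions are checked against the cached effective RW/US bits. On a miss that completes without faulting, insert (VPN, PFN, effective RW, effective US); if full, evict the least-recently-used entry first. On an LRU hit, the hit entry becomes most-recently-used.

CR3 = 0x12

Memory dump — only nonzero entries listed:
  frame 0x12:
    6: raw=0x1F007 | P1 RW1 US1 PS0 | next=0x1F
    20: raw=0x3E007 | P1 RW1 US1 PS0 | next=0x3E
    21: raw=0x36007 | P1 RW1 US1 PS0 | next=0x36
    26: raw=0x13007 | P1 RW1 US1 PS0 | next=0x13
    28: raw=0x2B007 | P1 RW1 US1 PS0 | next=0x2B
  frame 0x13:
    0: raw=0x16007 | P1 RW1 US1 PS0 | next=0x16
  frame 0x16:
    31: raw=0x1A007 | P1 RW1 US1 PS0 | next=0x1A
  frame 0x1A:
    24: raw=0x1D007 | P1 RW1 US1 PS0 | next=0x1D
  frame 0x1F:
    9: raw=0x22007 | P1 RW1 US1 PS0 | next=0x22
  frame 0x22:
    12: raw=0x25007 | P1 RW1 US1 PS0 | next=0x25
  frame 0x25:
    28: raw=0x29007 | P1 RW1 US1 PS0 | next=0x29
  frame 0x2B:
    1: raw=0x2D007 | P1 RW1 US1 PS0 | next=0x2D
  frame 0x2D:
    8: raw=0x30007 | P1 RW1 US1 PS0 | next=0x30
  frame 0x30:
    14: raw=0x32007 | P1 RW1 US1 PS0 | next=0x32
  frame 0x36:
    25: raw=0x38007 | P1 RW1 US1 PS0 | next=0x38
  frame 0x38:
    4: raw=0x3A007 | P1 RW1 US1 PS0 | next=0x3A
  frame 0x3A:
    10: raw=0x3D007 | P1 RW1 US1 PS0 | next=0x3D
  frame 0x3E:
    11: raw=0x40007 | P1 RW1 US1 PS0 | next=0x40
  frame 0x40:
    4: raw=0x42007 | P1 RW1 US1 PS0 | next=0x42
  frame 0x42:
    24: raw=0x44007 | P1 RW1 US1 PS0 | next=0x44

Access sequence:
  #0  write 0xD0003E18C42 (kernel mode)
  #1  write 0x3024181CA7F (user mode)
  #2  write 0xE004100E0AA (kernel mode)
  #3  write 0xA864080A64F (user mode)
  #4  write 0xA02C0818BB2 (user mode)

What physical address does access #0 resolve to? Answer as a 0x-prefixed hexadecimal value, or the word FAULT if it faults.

Trace:
#0 VA=0xD0003E18C42 (w,kernel):
  [0] read 0x12 idx=26: raw=0x13007 flags P=1 W=1 U=1 S=0
  [1] read 0x13 idx=0: raw=0x16007 flags P=1 W=1 U=1 S=0
  [2] read 0x16 idx=31: raw=0x1A007 flags P=1 W=1 U=1 S=0
  [3] read 0x1A idx=24: raw=0x1D007 flags P=1 W=1 U=1 S=0
  → PA=0x1DC42  (4 entries read)
#1 VA=0x3024181CA7F (w,user):
  [0] read 0x12 idx=6: raw=0x1F007 flags P=1 W=1 U=1 S=0
  [1] read 0x1F idx=9: raw=0x22007 flags P=1 W=1 U=1 S=0
  [2] read 0x22 idx=12: raw=0x25007 flags P=1 W=1 U=1 S=0
  [3] read 0x25 idx=28: raw=0x29007 flags P=1 W=1 U=1 S=0
  → PA=0x29A7F  (4 entries read)
#2 VA=0xE004100E0AA (w,kernel):
  [0] read 0x12 idx=28: raw=0x2B007 flags P=1 W=1 U=1 S=0
  [1] read 0x2B idx=1: raw=0x2D007 flags P=1 W=1 U=1 S=0
  [2] read 0x2D idx=8: raw=0x30007 flags P=1 W=1 U=1 S=0
  [3] read 0x30 idx=14: raw=0x32007 flags P=1 W=1 U=1 S=0
  → PA=0x320AA  (4 entries read)
#3 VA=0xA864080A64F (w,user):
  [0] read 0x12 idx=21: raw=0x36007 flags P=1 W=1 U=1 S=0
  [1] read 0x36 idx=25: raw=0x38007 flags P=1 W=1 U=1 S=0
  [2] read 0x38 idx=4: raw=0x3A007 flags P=1 W=1 U=1 S=0
  [3] read 0x3A idx=10: raw=0x3D007 flags P=1 W=1 U=1 S=0
  → PA=0x3D64F  (4 entries read)
#4 VA=0xA02C0818BB2 (w,user):
  [0] read 0x12 idx=20: raw=0x3E007 flags P=1 W=1 U=1 S=0
  [1] read 0x3E idx=11: raw=0x40007 flags P=1 W=1 U=1 S=0
  [2] read 0x40 idx=4: raw=0x42007 flags P=1 W=1 U=1 S=0
  [3] read 0x42 idx=24: raw=0x44007 flags P=1 W=1 U=1 S=0
  → PA=0x44BB2  (4 entries read)

Access #0 PA: 0x1DC42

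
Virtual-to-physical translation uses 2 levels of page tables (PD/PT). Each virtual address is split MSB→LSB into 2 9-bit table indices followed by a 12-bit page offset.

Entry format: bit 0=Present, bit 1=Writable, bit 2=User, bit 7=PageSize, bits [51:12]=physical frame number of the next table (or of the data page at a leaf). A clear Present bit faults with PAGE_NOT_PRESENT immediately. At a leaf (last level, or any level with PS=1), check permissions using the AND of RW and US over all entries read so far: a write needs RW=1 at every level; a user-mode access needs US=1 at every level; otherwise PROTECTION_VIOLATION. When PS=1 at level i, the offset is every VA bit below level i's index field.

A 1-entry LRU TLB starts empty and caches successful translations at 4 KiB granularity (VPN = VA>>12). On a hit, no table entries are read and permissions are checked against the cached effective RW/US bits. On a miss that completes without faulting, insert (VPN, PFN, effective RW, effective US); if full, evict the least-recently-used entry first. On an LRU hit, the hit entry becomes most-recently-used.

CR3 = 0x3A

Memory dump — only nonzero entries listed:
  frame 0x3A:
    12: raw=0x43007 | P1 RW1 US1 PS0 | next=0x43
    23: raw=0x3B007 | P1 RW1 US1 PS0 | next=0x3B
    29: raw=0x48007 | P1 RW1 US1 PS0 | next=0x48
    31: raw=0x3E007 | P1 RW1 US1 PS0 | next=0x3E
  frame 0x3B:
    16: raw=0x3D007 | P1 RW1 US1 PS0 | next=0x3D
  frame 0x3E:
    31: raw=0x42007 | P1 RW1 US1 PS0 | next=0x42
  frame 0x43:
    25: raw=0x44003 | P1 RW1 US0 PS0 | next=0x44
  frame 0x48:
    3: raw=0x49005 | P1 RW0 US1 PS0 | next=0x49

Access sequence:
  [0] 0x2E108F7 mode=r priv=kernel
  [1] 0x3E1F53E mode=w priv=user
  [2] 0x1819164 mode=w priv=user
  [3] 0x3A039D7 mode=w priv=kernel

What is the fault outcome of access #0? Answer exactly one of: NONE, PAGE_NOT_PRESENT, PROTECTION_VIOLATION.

Walk each access:
#0 VA=0x2E108F7 (r,kernel):
  lvl0: tbl 0x3A, slot 23 ⇒ 0x3B007 (P1/RW1/US1/PS0)
  lvl1: tbl 0x3B, slot 16 ⇒ 0x3D007 (P1/RW1/US1/PS0)
  → PA=0x3D8F7  (2 entries read)
#1 VA=0x3E1F53E (w,user):
  lvl0: tbl 0x3A, slot 31 ⇒ 0x3E007 (P1/RW1/US1/PS0)
  lvl1: tbl 0x3E, slot 31 ⇒ 0x42007 (P1/RW1/US1/PS0)
  → PA=0x4253E  (2 entries read)
#2 VA=0x1819164 (w,user):
  lvl0: tbl 0x3A, slot 12 ⇒ 0x43007 (P1/RW1/US1/PS0)
  lvl1: tbl 0x43, slot 25 ⇒ 0x44003 (P1/RW1/US0/PS0)
  ✗ PROTECTION_VIOLATION  [2 reads]
#3 VA=0x3A039D7 (w,kernel):
  lvl0: tbl 0x3A, slot 29 ⇒ 0x48007 (P1/RW1/US1/PS0)
  lvl1: tbl 0x48, slot 3 ⇒ 0x49005 (P1/RW0/US1/PS0)
  ✗ PROTECTION_VIOLATION  [2 reads]

Access #0 fault: NONE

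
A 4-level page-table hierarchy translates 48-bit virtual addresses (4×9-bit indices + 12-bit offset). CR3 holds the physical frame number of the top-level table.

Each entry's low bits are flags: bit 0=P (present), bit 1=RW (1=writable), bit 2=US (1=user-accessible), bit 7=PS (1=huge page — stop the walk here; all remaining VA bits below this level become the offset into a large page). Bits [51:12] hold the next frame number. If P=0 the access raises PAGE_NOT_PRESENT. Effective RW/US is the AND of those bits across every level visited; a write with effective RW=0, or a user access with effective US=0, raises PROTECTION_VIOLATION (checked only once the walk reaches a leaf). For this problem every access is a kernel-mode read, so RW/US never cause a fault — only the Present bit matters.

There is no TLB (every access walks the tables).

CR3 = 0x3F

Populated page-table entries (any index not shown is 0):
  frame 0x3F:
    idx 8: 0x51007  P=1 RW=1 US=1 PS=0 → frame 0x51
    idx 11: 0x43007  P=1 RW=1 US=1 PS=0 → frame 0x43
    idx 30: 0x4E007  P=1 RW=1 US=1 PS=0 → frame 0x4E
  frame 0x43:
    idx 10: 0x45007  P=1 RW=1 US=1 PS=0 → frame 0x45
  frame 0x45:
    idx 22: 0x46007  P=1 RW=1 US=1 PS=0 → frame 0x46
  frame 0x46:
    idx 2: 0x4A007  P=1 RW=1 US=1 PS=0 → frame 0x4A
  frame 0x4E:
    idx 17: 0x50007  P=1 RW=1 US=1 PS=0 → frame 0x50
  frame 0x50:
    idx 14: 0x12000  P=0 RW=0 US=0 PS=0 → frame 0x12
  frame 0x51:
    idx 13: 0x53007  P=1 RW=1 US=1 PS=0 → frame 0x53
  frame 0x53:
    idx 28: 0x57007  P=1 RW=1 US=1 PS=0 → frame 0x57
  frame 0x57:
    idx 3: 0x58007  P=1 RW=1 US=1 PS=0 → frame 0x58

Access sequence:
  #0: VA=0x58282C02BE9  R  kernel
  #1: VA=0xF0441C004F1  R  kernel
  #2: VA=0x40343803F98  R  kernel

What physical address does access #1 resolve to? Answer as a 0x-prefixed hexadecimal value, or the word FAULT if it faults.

Walk each access:
#0 VA=0x58282C02BE9 (r,kernel):
  [0] read 0x3F idx=11: raw=0x43007 flags P=1 W=1 U=1 S=0
  [1] read 0x43 idx=10: raw=0x45007 flags P=1 W=1 U=1 S=0
  [2] read 0x45 idx=22: raw=0x46007 flags P=1 W=1 U=1 S=0
  [3] read 0x46 idx=2: raw=0x4A007 flags P=1 W=1 U=1 S=0
  ✓ 0x4ABE9  — 4 lookups
#1 VA=0xF0441C004F1 (r,kernel):
  [0] read 0x3F idx=30: raw=0x4E007 flags P=1 W=1 U=1 S=0
  [1] read 0x4E idx=17: raw=0x50007 flags P=1 W=1 U=1 S=0
  [2] read 0x50 idx=14: raw=0x12000 flags P=0 W=0 U=0 S=0
  ⇒ fault: PAGE_NOT_PRESENT  — 3 lookups
#2 VA=0x40343803F98 (r,kernel):
  [0] read 0x3F idx=8: raw=0x51007 flags P=1 W=1 U=1 S=0
  [1] read 0x51 idx=13: raw=0x53007 flags P=1 W=1 U=1 S=0
  [2] read 0x53 idx=28: raw=0x57007 flags P=1 W=1 U=1 S=0
  [3] read 0x57 idx=3: raw=0x58007 flags P=1 W=1 U=1 S=0
  ✓ 0x58F98  — 4 lookups

Access #1 PA: FAULT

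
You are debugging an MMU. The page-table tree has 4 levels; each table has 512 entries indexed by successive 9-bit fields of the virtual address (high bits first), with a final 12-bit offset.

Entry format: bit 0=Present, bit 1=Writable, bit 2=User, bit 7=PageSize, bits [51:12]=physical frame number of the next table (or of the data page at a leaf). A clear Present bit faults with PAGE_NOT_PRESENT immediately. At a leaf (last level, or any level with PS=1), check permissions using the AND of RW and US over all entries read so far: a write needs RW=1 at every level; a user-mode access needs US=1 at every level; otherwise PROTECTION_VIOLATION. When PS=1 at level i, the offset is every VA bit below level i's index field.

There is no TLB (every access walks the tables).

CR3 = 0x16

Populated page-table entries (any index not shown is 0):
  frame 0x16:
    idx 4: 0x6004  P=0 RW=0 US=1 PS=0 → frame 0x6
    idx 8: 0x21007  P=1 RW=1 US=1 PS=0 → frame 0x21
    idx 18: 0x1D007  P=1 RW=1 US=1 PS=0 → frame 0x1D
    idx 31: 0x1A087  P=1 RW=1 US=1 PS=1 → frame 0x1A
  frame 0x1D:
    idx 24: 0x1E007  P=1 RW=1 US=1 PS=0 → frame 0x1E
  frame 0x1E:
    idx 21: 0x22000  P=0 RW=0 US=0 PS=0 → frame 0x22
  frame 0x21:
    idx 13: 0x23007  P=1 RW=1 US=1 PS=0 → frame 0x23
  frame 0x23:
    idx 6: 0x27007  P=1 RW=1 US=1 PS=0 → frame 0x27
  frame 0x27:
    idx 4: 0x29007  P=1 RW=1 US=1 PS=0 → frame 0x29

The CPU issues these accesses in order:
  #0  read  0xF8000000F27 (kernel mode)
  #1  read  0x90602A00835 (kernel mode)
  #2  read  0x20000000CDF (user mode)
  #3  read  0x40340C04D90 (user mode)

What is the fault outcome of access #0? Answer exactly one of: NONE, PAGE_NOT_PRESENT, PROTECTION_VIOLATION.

Trace:
#0 VA=0xF8000000F27 (r,kernel):
  L0: frame=0x16 idx=31 entry=0x1A087 [P=1 RW=1 US=1 PS=1]
  → PA=0x1AF27 (huge @L0)  (1 entries read)
#1 VA=0x90602A00835 (r,kernel):
  L0: frame=0x16 idx=18 entry=0x1D007 [P=1 RW=1 US=1 PS=0]
  L1: frame=0x1D idx=24 entry=0x1E007 [P=1 RW=1 US=1 PS=0]
  L2: frame=0x1E idx=21 entry=0x22000 [P=0 RW=0 US=0 PS=0]
  → PAGE_NOT_PRESENT  (3 entries read)
#2 VA=0x20000000CDF (r,user):
  L0: frame=0x16 idx=4 entry=0x6004 [P=0 RW=0 US=1 PS=0]
  → PAGE_NOT_PRESENT  (1 entries read)
#3 VA=0x40340C04D90 (r,user):
  L0: frame=0x16 idx=8 entry=0x21007 [P=1 RW=1 US=1 PS=0]
  L1: frame=0x21 idx=13 entry=0x23007 [P=1 RW=1 US=1 PS=0]
  L2: frame=0x23 idx=6 entry=0x27007 [P=1 RW=1 US=1 PS=0]
  L3: frame=0x27 idx=4 entry=0x29007 [P=1 RW=1 US=1 PS=0]
  → PA=0x29D90  (4 entries read)

Access #0 fault: NONE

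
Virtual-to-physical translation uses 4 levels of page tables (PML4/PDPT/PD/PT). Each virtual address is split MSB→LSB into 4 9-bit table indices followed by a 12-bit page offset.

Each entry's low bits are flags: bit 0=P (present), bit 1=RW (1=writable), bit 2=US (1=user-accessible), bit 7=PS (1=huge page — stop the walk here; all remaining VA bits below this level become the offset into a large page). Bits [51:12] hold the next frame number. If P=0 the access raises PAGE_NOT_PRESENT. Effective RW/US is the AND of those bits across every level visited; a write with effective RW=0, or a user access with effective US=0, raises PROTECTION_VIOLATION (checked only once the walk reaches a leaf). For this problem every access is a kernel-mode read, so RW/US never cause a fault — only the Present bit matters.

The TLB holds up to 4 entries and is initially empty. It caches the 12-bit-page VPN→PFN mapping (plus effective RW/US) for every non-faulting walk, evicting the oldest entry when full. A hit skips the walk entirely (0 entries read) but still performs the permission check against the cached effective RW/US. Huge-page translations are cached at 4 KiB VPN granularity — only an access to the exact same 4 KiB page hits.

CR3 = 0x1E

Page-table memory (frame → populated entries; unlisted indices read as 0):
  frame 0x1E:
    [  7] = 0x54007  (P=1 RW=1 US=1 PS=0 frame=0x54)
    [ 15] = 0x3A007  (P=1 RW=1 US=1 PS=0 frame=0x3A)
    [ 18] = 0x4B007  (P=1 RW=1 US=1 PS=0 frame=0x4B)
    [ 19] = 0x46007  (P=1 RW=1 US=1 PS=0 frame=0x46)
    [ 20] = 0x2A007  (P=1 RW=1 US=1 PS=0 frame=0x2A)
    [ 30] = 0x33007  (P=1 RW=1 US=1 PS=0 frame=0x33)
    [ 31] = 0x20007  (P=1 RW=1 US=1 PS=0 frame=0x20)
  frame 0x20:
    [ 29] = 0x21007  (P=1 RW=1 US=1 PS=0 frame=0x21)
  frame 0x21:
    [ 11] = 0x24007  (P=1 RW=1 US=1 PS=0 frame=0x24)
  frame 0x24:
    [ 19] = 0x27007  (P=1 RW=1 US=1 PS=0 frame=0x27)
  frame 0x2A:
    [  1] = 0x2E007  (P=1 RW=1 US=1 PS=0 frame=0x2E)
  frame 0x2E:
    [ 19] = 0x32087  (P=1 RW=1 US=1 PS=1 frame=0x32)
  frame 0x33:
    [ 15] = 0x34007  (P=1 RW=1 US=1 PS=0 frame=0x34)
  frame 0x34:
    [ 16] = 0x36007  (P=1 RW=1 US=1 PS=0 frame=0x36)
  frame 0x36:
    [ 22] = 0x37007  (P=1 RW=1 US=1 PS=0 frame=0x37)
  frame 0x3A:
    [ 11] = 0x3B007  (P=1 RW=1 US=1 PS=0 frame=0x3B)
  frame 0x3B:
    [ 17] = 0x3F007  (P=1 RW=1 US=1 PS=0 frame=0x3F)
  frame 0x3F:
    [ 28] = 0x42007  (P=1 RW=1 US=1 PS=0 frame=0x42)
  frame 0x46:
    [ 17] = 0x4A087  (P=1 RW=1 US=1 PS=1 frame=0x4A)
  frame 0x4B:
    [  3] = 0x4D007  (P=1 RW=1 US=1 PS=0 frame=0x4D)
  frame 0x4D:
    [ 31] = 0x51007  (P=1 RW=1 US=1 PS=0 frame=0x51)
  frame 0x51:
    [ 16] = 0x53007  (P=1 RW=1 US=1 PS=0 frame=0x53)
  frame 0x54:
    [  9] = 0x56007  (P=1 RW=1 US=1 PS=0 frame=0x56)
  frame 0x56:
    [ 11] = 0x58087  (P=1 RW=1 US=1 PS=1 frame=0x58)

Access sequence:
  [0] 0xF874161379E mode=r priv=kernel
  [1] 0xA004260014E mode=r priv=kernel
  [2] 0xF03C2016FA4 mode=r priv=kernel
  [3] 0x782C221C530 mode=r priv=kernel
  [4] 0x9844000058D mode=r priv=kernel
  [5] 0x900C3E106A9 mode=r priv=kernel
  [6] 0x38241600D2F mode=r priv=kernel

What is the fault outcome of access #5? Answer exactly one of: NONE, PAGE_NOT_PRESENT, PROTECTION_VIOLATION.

Walk each access:
#0 VA=0xF874161379E (r,kernel):
  lvl0: tbl 0x1E, slot 31 ⇒ 0x20007 (P1/RW1/US1/PS0)
  lvl1: tbl 0x20, slot 29 ⇒ 0x21007 (P1/RW1/US1/PS0)
  lvl2: tbl 0x21, slot 11 ⇒ 0x24007 (P1/RW1/US1/PS0)
  lvl3: tbl 0x24, slot 19 ⇒ 0x27007 (P1/RW1/US1/PS0)
  ✓ 0x2779E  — 4 lookups
#1 VA=0xA004260014E (r,kernel):
  lvl0: tbl 0x1E, slot 20 ⇒ 0x2A007 (P1/RW1/US1/PS0)
  lvl1: tbl 0x2A, slot 1 ⇒ 0x2E007 (P1/RW1/US1/PS0)
  lvl2: tbl 0x2E, slot 19 ⇒ 0x32087 (P1/RW1/US1/PS1)
  ✓ 0x3214E (huge @L2)  — 3 lookups
#2 VA=0xF03C2016FA4 (r,kernel):
  lvl0: tbl 0x1E, slot 30 ⇒ 0x33007 (P1/RW1/US1/PS0)
  lvl1: tbl 0x33, slot 15 ⇒ 0x34007 (P1/RW1/US1/PS0)
  lvl2: tbl 0x34, slot 16 ⇒ 0x36007 (P1/RW1/US1/PS0)
  lvl3: tbl 0x36, slot 22 ⇒ 0x37007 (P1/RW1/US1/PS0)
  ✓ 0x37FA4  — 4 lookups
#3 VA=0x782C221C530 (r,kernel):
  lvl0: tbl 0x1E, slot 15 ⇒ 0x3A007 (P1/RW1/US1/PS0)
  lvl1: tbl 0x3A, slot 11 ⇒ 0x3B007 (P1/RW1/US1/PS0)
  lvl2: tbl 0x3B, slot 17 ⇒ 0x3F007 (P1/RW1/US1/PS0)
  lvl3: tbl 0x3F, slot 28 ⇒ 0x42007 (P1/RW1/US1/PS0)
  ✓ 0x42530  — 4 lookups
#4 VA=0x9844000058D (r,kernel):
  lvl0: tbl 0x1E, slot 19 ⇒ 0x46007 (P1/RW1/US1/PS0)
  lvl1: tbl 0x46, slot 17 ⇒ 0x4A087 (P1/RW1/US1/PS1)
  ✓ 0x4A58D (huge @L1)  — 2 lookups
#5 VA=0x900C3E106A9 (r,kernel):
  lvl0: tbl 0x1E, slot 18 ⇒ 0x4B007 (P1/RW1/US1/PS0)
  lvl1: tbl 0x4B, slot 3 ⇒ 0x4D007 (P1/RW1/US1/PS0)
  lvl2: tbl 0x4D, slot 31 ⇒ 0x51007 (P1/RW1/US1/PS0)
  lvl3: tbl 0x51, slot 16 ⇒ 0x53007 (P1/RW1/US1/PS0)
  ✓ 0x536A9  — 4 lookups
#6 VA=0x38241600D2F (r,kernel):
  lvl0: tbl 0x1E, slot 7 ⇒ 0x54007 (P1/RW1/US1/PS0)
  lvl1: tbl 0x54, slot 9 ⇒ 0x56007 (P1/RW1/US1/PS0)
  lvl2: tbl 0x56, slot 11 ⇒ 0x58087 (P1/RW1/US1/PS1)
  ✓ 0x58D2F (huge @L2)  — 3 lookups

Access #5 fault: NONE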